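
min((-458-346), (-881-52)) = -933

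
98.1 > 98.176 False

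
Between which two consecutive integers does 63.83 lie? 63 and 64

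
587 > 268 True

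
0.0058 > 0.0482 False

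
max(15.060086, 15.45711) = 15.45711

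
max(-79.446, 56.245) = 56.245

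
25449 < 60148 True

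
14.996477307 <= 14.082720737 False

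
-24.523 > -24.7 True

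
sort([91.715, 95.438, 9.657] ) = [9.657, 91.715, 95.438]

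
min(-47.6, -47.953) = -47.953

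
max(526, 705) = 705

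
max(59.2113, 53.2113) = 59.2113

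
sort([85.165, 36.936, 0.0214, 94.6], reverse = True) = [94.6, 85.165, 36.936, 0.0214]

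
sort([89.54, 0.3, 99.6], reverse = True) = [99.6, 89.54, 0.3]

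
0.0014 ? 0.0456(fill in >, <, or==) <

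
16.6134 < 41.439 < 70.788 True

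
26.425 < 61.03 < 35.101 False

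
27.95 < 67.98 True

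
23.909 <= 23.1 False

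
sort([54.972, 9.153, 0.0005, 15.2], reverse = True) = [54.972, 15.2, 9.153, 0.0005]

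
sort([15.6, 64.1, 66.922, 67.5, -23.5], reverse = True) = [67.5, 66.922, 64.1, 15.6, -23.5]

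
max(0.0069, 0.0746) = 0.0746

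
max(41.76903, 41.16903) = 41.76903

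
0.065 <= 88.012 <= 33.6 False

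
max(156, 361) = 361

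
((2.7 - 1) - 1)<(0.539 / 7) False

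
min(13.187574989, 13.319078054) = 13.187574989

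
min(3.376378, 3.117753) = 3.117753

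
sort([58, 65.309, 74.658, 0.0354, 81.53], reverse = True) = [81.53, 74.658, 65.309, 58, 0.0354]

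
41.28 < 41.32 True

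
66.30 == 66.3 True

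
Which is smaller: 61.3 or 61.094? 61.094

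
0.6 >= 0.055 True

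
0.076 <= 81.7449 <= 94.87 True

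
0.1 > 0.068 True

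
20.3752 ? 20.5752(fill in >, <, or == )<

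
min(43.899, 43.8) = 43.8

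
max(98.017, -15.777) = 98.017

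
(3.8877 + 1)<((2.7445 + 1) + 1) False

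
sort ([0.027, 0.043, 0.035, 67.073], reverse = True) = [67.073, 0.043, 0.035, 0.027]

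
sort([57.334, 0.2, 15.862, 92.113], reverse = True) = [92.113, 57.334, 15.862, 0.2]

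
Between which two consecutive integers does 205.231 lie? 205 and 206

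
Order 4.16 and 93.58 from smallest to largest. 4.16, 93.58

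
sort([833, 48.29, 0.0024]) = [0.0024, 48.29, 833]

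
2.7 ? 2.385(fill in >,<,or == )>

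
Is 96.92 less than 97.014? Yes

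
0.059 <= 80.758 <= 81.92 True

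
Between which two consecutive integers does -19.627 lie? -20 and -19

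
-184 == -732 False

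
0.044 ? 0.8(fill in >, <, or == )<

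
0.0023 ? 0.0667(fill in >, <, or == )<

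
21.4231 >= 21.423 True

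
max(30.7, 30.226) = 30.7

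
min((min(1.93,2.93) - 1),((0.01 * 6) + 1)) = 0.93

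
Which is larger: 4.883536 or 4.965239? 4.965239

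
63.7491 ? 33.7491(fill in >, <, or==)>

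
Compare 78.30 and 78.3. They are equal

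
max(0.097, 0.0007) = 0.097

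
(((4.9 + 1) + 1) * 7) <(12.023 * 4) False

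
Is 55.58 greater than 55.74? No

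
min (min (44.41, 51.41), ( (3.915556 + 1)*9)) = 44.240004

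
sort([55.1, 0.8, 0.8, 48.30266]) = [0.8, 0.8, 48.30266, 55.1]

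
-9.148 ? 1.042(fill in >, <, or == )<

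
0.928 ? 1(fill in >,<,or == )<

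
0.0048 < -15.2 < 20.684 False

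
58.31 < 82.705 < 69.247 False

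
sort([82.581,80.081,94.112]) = [80.081,82.581,94.112]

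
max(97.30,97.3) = 97.3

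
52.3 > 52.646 False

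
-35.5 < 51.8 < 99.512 True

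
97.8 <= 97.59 False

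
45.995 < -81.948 False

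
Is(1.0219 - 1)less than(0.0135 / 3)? No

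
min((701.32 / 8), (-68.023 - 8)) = -76.023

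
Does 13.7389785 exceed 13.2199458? Yes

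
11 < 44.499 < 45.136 True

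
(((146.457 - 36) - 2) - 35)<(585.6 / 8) False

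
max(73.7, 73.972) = 73.972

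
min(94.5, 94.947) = 94.5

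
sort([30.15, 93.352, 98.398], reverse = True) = [98.398, 93.352, 30.15]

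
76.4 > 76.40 False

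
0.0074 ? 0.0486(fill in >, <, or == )<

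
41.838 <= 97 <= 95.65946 False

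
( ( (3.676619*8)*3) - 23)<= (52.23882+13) False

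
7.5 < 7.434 False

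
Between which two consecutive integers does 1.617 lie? 1 and 2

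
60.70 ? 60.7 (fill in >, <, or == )==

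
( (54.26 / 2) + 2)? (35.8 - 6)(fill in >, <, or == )<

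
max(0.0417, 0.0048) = 0.0417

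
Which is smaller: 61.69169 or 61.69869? 61.69169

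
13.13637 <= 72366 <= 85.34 False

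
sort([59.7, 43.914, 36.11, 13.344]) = [13.344, 36.11, 43.914, 59.7]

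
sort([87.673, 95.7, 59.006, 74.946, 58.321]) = [58.321, 59.006, 74.946, 87.673, 95.7]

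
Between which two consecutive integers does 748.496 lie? 748 and 749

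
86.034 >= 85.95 True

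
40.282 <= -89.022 False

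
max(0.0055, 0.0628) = 0.0628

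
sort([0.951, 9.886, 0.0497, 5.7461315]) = [0.0497, 0.951, 5.7461315, 9.886]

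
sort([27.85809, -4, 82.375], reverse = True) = [82.375, 27.85809, -4]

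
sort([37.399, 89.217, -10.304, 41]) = [-10.304, 37.399, 41, 89.217]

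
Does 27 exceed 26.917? Yes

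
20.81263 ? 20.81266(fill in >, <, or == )<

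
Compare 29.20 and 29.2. They are equal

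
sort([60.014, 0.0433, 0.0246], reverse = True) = [60.014, 0.0433, 0.0246]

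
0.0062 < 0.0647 True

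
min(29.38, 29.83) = 29.38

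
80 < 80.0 False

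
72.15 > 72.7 False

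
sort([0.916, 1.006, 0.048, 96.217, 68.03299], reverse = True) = [96.217, 68.03299, 1.006, 0.916, 0.048]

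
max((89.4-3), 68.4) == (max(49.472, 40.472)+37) False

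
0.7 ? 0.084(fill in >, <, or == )>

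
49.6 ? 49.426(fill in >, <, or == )>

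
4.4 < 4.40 False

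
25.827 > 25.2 True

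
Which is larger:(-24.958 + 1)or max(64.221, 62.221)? max(64.221, 62.221)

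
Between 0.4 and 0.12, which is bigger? 0.4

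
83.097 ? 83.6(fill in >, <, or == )<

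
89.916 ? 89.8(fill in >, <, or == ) >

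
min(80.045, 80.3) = 80.045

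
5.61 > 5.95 False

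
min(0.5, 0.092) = 0.092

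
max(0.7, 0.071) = 0.7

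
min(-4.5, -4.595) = -4.595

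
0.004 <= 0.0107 True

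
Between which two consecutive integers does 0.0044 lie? 0 and 1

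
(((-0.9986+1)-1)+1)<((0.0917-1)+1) True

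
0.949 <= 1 True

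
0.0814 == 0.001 False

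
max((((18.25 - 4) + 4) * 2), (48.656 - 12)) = 36.656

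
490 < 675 True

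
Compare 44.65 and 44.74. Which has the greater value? 44.74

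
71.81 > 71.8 True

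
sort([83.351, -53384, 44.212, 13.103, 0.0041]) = [-53384, 0.0041, 13.103, 44.212, 83.351]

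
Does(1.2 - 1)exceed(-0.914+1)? Yes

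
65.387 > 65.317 True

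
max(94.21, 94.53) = 94.53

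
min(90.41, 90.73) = 90.41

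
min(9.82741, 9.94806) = 9.82741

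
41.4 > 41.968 False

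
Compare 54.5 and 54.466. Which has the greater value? 54.5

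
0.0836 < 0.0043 False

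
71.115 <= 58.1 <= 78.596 False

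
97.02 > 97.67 False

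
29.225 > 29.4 False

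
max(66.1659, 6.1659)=66.1659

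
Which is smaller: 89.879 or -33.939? -33.939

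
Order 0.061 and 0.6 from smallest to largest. 0.061,0.6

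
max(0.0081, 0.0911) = 0.0911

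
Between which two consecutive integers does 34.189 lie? 34 and 35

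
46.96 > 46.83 True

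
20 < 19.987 False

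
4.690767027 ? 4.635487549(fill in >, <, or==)>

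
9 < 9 False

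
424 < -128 False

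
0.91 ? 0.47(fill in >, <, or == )>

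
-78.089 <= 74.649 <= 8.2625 False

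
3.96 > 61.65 False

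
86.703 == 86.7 False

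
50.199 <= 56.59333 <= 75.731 True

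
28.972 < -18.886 False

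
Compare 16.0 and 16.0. They are equal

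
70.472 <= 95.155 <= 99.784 True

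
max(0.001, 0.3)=0.3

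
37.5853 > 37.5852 True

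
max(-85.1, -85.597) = -85.1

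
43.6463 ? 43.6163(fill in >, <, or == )>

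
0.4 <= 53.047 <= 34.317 False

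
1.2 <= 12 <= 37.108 True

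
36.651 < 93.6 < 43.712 False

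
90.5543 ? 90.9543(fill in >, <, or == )<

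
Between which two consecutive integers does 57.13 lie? 57 and 58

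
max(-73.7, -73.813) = -73.7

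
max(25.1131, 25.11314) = 25.11314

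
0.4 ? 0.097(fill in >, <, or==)>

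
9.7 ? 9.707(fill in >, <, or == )<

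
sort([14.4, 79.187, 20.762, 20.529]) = [14.4, 20.529, 20.762, 79.187]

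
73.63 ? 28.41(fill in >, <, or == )>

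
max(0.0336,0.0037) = 0.0336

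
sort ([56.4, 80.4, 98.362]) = [56.4, 80.4, 98.362]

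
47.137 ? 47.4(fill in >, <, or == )<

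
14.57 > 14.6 False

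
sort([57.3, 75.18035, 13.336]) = [13.336, 57.3, 75.18035]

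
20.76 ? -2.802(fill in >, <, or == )>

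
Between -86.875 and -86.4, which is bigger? -86.4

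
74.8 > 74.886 False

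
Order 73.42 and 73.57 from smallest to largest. 73.42, 73.57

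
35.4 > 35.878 False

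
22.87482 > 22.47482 True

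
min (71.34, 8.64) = 8.64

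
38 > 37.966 True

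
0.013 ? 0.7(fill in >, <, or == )<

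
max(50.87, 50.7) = 50.87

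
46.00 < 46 False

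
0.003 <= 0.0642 True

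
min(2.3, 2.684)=2.3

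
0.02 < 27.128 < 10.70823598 False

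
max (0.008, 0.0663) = 0.0663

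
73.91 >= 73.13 True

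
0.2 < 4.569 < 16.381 True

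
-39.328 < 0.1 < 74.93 True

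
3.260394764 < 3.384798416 True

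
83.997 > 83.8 True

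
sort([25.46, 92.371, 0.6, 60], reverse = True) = [92.371, 60, 25.46, 0.6]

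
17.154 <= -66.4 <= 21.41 False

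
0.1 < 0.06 False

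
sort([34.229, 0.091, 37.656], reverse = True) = [37.656, 34.229, 0.091]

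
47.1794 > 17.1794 True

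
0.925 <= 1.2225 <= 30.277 True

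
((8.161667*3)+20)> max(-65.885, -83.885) True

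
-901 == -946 False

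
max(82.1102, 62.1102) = 82.1102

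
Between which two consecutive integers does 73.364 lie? 73 and 74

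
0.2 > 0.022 True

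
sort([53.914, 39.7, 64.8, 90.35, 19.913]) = [19.913, 39.7, 53.914, 64.8, 90.35]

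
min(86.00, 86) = 86.00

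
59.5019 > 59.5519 False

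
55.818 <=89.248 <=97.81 True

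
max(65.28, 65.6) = 65.6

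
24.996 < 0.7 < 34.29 False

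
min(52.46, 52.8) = 52.46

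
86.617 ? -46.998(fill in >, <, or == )>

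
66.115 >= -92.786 True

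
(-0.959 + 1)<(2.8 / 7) True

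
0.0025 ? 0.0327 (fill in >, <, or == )<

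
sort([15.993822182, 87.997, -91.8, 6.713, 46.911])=[-91.8, 6.713, 15.993822182, 46.911, 87.997]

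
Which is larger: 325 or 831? 831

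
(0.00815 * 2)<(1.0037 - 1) False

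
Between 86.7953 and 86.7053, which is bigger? 86.7953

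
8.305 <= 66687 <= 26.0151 False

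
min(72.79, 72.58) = 72.58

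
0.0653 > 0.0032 True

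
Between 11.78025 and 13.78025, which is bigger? 13.78025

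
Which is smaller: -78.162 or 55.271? -78.162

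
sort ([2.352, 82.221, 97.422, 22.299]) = [2.352, 22.299, 82.221, 97.422]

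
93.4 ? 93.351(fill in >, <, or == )>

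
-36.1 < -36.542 False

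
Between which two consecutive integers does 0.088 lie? 0 and 1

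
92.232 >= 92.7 False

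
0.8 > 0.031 True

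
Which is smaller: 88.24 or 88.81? 88.24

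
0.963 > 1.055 False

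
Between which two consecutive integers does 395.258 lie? 395 and 396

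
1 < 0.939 False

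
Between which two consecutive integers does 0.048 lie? 0 and 1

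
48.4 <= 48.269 False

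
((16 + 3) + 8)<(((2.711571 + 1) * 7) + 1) False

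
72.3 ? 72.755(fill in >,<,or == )<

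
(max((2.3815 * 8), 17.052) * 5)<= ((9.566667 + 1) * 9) False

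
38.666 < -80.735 False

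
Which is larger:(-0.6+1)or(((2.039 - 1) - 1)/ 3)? (-0.6+1)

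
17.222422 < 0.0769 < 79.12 False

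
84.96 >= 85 False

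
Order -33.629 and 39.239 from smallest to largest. -33.629, 39.239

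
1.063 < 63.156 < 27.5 False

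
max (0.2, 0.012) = 0.2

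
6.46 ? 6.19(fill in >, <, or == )>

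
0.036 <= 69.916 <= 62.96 False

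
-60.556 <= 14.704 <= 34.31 True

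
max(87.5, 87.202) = 87.5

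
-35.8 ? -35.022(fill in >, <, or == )<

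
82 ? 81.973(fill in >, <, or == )>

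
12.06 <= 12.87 True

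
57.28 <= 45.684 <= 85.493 False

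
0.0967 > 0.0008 True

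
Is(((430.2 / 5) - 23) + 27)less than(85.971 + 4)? No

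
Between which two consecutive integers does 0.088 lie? 0 and 1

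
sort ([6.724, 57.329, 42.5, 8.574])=[6.724, 8.574, 42.5, 57.329]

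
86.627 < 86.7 True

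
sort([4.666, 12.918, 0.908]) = [0.908, 4.666, 12.918]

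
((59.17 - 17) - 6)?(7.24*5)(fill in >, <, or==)<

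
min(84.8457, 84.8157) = 84.8157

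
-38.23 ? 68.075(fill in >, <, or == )<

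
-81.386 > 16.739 False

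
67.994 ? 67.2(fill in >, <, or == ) >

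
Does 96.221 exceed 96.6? No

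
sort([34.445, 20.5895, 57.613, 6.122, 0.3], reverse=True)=[57.613, 34.445, 20.5895, 6.122, 0.3]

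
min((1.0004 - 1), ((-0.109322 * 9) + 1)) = 0.0004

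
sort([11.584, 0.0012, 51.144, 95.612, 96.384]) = [0.0012, 11.584, 51.144, 95.612, 96.384]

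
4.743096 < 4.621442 False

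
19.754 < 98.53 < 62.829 False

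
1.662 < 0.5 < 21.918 False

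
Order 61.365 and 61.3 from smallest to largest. 61.3, 61.365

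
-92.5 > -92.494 False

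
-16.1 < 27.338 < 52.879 True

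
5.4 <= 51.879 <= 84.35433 True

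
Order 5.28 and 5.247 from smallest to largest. 5.247, 5.28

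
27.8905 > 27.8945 False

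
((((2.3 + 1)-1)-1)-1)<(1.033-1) False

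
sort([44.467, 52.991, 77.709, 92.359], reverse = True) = [92.359, 77.709, 52.991, 44.467]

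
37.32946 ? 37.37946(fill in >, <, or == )<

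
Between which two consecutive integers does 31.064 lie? 31 and 32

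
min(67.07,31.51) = 31.51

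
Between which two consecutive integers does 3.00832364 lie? 3 and 4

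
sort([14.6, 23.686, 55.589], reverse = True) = [55.589, 23.686, 14.6]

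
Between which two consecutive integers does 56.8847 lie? 56 and 57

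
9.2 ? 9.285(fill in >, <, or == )<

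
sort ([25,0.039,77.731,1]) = [0.039,1,25,77.731]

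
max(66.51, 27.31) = 66.51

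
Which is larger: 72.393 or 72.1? 72.393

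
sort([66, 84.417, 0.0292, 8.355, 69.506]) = [0.0292, 8.355, 66, 69.506, 84.417]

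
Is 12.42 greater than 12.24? Yes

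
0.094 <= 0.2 True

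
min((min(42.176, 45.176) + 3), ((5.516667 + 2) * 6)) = 45.100002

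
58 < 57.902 False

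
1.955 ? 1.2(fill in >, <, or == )>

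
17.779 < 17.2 False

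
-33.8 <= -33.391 True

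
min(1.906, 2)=1.906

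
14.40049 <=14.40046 False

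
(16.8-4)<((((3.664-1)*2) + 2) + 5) False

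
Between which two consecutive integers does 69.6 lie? 69 and 70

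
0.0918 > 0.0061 True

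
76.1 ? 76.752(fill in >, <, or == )<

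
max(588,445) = 588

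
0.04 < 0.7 True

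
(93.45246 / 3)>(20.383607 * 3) False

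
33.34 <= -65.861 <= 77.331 False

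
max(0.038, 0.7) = 0.7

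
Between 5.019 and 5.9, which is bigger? 5.9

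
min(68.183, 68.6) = 68.183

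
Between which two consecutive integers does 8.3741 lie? 8 and 9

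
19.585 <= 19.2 False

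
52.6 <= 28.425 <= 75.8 False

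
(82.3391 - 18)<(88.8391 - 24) True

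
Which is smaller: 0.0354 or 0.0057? 0.0057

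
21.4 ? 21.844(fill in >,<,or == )<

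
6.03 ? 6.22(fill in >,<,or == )<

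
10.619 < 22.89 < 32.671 True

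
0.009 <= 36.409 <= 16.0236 False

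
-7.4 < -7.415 False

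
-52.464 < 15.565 True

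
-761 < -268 True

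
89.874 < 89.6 False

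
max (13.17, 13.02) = 13.17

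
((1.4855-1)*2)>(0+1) False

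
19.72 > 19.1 True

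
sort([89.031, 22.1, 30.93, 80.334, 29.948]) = [22.1, 29.948, 30.93, 80.334, 89.031]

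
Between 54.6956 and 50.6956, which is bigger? 54.6956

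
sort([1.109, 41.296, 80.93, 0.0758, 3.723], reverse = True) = [80.93, 41.296, 3.723, 1.109, 0.0758]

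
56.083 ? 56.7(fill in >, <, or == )<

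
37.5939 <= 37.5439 False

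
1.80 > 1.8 False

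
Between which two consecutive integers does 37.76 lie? 37 and 38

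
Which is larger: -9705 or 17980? 17980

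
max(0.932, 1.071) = 1.071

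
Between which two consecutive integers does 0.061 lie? 0 and 1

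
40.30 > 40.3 False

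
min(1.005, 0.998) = 0.998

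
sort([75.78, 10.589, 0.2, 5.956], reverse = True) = [75.78, 10.589, 5.956, 0.2]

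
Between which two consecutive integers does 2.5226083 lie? 2 and 3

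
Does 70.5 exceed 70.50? No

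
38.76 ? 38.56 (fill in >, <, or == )>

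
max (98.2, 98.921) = 98.921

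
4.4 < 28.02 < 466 True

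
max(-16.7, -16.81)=-16.7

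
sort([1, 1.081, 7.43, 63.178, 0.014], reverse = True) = [63.178, 7.43, 1.081, 1, 0.014]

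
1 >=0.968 True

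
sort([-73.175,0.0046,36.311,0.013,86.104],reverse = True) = [86.104,36.311,0.013,0.0046,-73.175]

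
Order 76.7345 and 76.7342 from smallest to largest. 76.7342,76.7345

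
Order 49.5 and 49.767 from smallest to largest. 49.5, 49.767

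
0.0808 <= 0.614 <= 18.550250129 True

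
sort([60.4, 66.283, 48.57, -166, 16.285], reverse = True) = [66.283, 60.4, 48.57, 16.285, -166]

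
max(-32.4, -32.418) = -32.4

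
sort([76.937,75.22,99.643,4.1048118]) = [4.1048118,75.22,76.937,99.643]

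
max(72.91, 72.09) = 72.91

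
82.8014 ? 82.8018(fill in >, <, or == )<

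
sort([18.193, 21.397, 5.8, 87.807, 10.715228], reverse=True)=[87.807, 21.397, 18.193, 10.715228, 5.8]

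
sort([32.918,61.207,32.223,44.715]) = [32.223,32.918,44.715,61.207]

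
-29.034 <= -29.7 False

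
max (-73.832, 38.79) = 38.79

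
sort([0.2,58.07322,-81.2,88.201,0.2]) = [-81.2,0.2,0.2,58.07322,88.201]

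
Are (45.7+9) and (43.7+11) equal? Yes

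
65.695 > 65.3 True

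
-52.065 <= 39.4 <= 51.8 True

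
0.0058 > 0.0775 False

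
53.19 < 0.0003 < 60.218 False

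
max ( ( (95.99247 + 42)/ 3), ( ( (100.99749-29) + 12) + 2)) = 85.99749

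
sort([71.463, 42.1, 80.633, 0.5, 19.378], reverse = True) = [80.633, 71.463, 42.1, 19.378, 0.5]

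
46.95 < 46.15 False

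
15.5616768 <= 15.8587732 True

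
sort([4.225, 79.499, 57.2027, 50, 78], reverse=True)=[79.499, 78, 57.2027, 50, 4.225]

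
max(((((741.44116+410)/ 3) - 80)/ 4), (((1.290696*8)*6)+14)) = 75.95343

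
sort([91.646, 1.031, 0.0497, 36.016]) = [0.0497, 1.031, 36.016, 91.646]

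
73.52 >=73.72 False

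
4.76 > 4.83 False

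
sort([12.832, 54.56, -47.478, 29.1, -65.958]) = [-65.958, -47.478, 12.832, 29.1, 54.56]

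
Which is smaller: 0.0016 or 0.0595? 0.0016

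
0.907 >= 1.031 False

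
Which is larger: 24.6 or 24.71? 24.71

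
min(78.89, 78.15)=78.15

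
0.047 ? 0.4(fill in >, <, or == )<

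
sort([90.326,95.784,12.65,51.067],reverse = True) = [95.784,90.326,51.067,12.65]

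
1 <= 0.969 False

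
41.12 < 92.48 True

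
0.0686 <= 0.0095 False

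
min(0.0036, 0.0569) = 0.0036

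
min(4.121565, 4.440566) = 4.121565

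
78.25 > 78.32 False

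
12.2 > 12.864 False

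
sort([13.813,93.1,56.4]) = [13.813,56.4,93.1]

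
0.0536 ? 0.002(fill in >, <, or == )>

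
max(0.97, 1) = 1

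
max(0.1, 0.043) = 0.1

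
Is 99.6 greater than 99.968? No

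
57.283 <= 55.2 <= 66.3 False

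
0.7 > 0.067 True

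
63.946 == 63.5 False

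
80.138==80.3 False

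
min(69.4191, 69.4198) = 69.4191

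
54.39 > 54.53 False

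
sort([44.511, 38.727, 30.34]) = [30.34, 38.727, 44.511]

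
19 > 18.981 True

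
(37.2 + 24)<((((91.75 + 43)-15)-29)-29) True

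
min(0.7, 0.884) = 0.7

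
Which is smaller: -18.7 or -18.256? -18.7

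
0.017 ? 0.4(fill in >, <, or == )<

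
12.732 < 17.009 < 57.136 True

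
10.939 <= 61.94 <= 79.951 True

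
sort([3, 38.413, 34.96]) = [3, 34.96, 38.413]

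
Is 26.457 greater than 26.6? No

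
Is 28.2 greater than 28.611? No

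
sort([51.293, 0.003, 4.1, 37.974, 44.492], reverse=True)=[51.293, 44.492, 37.974, 4.1, 0.003]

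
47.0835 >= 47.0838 False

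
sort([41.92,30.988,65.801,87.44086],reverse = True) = [87.44086,65.801,41.92,30.988]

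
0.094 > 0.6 False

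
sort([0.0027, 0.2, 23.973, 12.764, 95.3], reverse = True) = [95.3, 23.973, 12.764, 0.2, 0.0027]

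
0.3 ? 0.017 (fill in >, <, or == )>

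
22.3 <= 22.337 True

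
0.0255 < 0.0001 False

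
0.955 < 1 True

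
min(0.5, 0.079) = 0.079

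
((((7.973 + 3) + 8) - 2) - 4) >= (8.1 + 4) True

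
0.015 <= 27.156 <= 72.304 True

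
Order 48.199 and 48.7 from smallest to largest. 48.199, 48.7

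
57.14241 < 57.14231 False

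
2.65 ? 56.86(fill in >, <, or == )<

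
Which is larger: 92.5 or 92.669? 92.669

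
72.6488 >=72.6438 True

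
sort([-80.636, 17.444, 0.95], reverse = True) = [17.444, 0.95, -80.636]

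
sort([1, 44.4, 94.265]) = [1, 44.4, 94.265]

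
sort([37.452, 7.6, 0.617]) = [0.617, 7.6, 37.452]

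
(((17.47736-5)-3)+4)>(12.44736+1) True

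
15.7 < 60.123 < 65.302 True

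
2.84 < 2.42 False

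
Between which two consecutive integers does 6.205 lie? 6 and 7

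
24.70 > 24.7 False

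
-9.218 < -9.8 False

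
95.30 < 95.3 False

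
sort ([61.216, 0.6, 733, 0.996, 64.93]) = [0.6, 0.996, 61.216, 64.93, 733]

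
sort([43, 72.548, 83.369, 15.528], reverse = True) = [83.369, 72.548, 43, 15.528]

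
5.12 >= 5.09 True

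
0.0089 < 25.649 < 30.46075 True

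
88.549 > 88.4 True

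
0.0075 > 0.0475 False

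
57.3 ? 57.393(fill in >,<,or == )<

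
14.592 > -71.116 True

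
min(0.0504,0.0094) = 0.0094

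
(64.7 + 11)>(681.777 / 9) False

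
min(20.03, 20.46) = 20.03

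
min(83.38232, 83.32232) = 83.32232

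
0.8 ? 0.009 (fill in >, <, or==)>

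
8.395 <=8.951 True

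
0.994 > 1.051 False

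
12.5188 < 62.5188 True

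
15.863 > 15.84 True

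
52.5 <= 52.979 True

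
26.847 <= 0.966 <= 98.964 False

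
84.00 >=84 True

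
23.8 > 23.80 False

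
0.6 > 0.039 True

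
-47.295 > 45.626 False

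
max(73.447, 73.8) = 73.8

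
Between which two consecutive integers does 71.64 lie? 71 and 72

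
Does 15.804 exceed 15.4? Yes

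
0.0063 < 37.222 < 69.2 True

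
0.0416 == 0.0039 False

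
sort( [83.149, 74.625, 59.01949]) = [59.01949, 74.625, 83.149]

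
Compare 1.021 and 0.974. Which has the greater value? 1.021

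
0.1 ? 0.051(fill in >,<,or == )>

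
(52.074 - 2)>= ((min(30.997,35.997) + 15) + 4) True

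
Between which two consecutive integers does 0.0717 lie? 0 and 1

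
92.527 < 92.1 False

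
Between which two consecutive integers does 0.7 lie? 0 and 1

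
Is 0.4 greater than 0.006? Yes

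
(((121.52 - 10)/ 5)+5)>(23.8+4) False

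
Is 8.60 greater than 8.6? No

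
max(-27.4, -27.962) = -27.4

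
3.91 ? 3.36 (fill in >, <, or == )>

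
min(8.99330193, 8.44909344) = 8.44909344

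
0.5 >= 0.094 True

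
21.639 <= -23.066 False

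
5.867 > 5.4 True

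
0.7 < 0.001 False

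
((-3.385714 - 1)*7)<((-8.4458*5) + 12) True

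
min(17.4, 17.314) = 17.314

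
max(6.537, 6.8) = 6.8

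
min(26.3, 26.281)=26.281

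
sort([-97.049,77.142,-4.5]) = [-97.049,-4.5,77.142]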